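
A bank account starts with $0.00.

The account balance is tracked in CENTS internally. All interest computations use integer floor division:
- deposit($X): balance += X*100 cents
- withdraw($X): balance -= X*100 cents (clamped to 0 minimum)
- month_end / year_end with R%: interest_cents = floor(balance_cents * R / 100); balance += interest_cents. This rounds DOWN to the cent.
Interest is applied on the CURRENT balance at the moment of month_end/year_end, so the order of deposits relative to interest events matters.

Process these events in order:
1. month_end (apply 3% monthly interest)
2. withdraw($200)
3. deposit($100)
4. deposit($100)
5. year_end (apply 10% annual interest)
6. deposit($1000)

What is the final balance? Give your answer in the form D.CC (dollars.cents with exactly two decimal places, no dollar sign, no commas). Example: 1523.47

Answer: 1220.00

Derivation:
After 1 (month_end (apply 3% monthly interest)): balance=$0.00 total_interest=$0.00
After 2 (withdraw($200)): balance=$0.00 total_interest=$0.00
After 3 (deposit($100)): balance=$100.00 total_interest=$0.00
After 4 (deposit($100)): balance=$200.00 total_interest=$0.00
After 5 (year_end (apply 10% annual interest)): balance=$220.00 total_interest=$20.00
After 6 (deposit($1000)): balance=$1220.00 total_interest=$20.00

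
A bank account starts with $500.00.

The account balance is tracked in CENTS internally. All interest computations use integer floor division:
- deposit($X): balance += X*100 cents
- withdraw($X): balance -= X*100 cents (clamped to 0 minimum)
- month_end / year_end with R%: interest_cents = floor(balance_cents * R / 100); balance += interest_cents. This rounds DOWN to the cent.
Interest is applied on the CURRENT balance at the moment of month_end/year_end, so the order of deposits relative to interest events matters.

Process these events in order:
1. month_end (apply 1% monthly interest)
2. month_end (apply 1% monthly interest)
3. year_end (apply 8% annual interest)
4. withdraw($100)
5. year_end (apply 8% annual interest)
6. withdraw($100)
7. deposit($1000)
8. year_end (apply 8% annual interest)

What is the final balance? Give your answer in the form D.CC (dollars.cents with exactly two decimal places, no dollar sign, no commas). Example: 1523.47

After 1 (month_end (apply 1% monthly interest)): balance=$505.00 total_interest=$5.00
After 2 (month_end (apply 1% monthly interest)): balance=$510.05 total_interest=$10.05
After 3 (year_end (apply 8% annual interest)): balance=$550.85 total_interest=$50.85
After 4 (withdraw($100)): balance=$450.85 total_interest=$50.85
After 5 (year_end (apply 8% annual interest)): balance=$486.91 total_interest=$86.91
After 6 (withdraw($100)): balance=$386.91 total_interest=$86.91
After 7 (deposit($1000)): balance=$1386.91 total_interest=$86.91
After 8 (year_end (apply 8% annual interest)): balance=$1497.86 total_interest=$197.86

Answer: 1497.86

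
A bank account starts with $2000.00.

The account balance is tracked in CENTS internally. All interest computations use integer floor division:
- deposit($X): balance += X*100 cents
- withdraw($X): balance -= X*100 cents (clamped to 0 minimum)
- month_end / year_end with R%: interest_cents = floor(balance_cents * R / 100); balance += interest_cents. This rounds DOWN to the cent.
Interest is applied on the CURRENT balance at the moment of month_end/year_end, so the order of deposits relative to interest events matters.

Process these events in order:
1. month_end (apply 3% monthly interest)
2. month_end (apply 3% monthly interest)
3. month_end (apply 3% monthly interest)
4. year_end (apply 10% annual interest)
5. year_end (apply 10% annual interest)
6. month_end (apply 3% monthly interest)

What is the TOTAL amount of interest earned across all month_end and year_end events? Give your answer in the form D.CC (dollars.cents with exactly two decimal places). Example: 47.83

After 1 (month_end (apply 3% monthly interest)): balance=$2060.00 total_interest=$60.00
After 2 (month_end (apply 3% monthly interest)): balance=$2121.80 total_interest=$121.80
After 3 (month_end (apply 3% monthly interest)): balance=$2185.45 total_interest=$185.45
After 4 (year_end (apply 10% annual interest)): balance=$2403.99 total_interest=$403.99
After 5 (year_end (apply 10% annual interest)): balance=$2644.38 total_interest=$644.38
After 6 (month_end (apply 3% monthly interest)): balance=$2723.71 total_interest=$723.71

Answer: 723.71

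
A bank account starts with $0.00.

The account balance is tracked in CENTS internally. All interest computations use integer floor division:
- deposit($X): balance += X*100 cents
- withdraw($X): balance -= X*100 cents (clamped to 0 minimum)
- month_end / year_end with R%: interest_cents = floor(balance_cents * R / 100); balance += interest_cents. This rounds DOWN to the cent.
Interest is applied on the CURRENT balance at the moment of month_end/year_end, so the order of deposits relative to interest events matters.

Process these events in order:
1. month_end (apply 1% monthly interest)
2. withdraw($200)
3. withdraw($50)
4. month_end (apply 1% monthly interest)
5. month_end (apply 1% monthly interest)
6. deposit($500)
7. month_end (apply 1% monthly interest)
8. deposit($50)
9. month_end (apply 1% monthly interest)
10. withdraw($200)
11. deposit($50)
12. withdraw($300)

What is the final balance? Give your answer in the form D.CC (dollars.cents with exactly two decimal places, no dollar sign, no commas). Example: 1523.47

After 1 (month_end (apply 1% monthly interest)): balance=$0.00 total_interest=$0.00
After 2 (withdraw($200)): balance=$0.00 total_interest=$0.00
After 3 (withdraw($50)): balance=$0.00 total_interest=$0.00
After 4 (month_end (apply 1% monthly interest)): balance=$0.00 total_interest=$0.00
After 5 (month_end (apply 1% monthly interest)): balance=$0.00 total_interest=$0.00
After 6 (deposit($500)): balance=$500.00 total_interest=$0.00
After 7 (month_end (apply 1% monthly interest)): balance=$505.00 total_interest=$5.00
After 8 (deposit($50)): balance=$555.00 total_interest=$5.00
After 9 (month_end (apply 1% monthly interest)): balance=$560.55 total_interest=$10.55
After 10 (withdraw($200)): balance=$360.55 total_interest=$10.55
After 11 (deposit($50)): balance=$410.55 total_interest=$10.55
After 12 (withdraw($300)): balance=$110.55 total_interest=$10.55

Answer: 110.55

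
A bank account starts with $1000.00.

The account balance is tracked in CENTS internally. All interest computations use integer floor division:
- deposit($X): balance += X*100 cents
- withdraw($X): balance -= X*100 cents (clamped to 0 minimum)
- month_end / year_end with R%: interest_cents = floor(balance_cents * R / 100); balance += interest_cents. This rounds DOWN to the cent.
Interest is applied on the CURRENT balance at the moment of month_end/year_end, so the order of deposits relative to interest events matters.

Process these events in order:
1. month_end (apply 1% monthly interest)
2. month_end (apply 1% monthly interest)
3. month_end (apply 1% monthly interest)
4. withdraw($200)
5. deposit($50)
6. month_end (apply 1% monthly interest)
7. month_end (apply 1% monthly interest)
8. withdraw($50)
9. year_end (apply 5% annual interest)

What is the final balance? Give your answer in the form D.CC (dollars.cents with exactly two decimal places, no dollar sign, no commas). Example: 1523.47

Answer: 890.38

Derivation:
After 1 (month_end (apply 1% monthly interest)): balance=$1010.00 total_interest=$10.00
After 2 (month_end (apply 1% monthly interest)): balance=$1020.10 total_interest=$20.10
After 3 (month_end (apply 1% monthly interest)): balance=$1030.30 total_interest=$30.30
After 4 (withdraw($200)): balance=$830.30 total_interest=$30.30
After 5 (deposit($50)): balance=$880.30 total_interest=$30.30
After 6 (month_end (apply 1% monthly interest)): balance=$889.10 total_interest=$39.10
After 7 (month_end (apply 1% monthly interest)): balance=$897.99 total_interest=$47.99
After 8 (withdraw($50)): balance=$847.99 total_interest=$47.99
After 9 (year_end (apply 5% annual interest)): balance=$890.38 total_interest=$90.38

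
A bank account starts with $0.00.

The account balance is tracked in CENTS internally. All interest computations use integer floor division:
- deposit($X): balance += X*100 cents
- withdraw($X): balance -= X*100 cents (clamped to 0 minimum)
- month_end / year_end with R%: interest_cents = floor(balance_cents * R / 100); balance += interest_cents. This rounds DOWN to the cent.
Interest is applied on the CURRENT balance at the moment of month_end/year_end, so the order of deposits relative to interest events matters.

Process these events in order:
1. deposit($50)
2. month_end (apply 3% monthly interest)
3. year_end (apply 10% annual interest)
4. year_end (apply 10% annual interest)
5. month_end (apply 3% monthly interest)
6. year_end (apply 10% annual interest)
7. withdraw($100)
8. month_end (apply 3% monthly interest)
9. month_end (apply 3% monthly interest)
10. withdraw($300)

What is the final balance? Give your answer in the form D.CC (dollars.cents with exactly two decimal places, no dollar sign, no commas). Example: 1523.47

Answer: 0.00

Derivation:
After 1 (deposit($50)): balance=$50.00 total_interest=$0.00
After 2 (month_end (apply 3% monthly interest)): balance=$51.50 total_interest=$1.50
After 3 (year_end (apply 10% annual interest)): balance=$56.65 total_interest=$6.65
After 4 (year_end (apply 10% annual interest)): balance=$62.31 total_interest=$12.31
After 5 (month_end (apply 3% monthly interest)): balance=$64.17 total_interest=$14.17
After 6 (year_end (apply 10% annual interest)): balance=$70.58 total_interest=$20.58
After 7 (withdraw($100)): balance=$0.00 total_interest=$20.58
After 8 (month_end (apply 3% monthly interest)): balance=$0.00 total_interest=$20.58
After 9 (month_end (apply 3% monthly interest)): balance=$0.00 total_interest=$20.58
After 10 (withdraw($300)): balance=$0.00 total_interest=$20.58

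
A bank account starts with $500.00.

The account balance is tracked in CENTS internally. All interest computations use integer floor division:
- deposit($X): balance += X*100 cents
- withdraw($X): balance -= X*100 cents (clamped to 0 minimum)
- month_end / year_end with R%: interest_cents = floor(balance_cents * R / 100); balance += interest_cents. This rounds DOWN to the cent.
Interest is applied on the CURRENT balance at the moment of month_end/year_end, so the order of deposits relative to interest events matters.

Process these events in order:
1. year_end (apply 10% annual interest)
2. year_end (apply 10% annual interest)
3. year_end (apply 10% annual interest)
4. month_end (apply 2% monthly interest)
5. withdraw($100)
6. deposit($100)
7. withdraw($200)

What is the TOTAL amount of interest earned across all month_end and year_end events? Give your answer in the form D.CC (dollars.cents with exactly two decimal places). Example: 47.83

After 1 (year_end (apply 10% annual interest)): balance=$550.00 total_interest=$50.00
After 2 (year_end (apply 10% annual interest)): balance=$605.00 total_interest=$105.00
After 3 (year_end (apply 10% annual interest)): balance=$665.50 total_interest=$165.50
After 4 (month_end (apply 2% monthly interest)): balance=$678.81 total_interest=$178.81
After 5 (withdraw($100)): balance=$578.81 total_interest=$178.81
After 6 (deposit($100)): balance=$678.81 total_interest=$178.81
After 7 (withdraw($200)): balance=$478.81 total_interest=$178.81

Answer: 178.81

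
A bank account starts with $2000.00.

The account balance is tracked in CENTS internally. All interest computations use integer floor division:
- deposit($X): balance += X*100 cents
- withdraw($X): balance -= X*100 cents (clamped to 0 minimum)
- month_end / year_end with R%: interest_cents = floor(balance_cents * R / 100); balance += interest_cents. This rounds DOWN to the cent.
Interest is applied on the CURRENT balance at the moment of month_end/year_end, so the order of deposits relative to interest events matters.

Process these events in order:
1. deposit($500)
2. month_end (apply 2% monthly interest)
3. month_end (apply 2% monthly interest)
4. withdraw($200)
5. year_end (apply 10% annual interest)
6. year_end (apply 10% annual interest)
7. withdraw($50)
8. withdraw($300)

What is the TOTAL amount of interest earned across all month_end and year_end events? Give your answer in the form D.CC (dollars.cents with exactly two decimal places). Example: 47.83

Answer: 605.21

Derivation:
After 1 (deposit($500)): balance=$2500.00 total_interest=$0.00
After 2 (month_end (apply 2% monthly interest)): balance=$2550.00 total_interest=$50.00
After 3 (month_end (apply 2% monthly interest)): balance=$2601.00 total_interest=$101.00
After 4 (withdraw($200)): balance=$2401.00 total_interest=$101.00
After 5 (year_end (apply 10% annual interest)): balance=$2641.10 total_interest=$341.10
After 6 (year_end (apply 10% annual interest)): balance=$2905.21 total_interest=$605.21
After 7 (withdraw($50)): balance=$2855.21 total_interest=$605.21
After 8 (withdraw($300)): balance=$2555.21 total_interest=$605.21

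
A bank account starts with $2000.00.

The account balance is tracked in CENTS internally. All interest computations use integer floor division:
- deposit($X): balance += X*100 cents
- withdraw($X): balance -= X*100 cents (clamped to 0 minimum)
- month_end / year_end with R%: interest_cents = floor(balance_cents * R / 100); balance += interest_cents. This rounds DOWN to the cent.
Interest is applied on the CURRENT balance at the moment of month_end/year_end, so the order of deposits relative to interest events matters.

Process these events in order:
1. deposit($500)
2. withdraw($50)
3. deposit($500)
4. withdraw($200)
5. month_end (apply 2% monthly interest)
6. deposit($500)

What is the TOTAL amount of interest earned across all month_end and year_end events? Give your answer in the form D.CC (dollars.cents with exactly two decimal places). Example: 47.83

After 1 (deposit($500)): balance=$2500.00 total_interest=$0.00
After 2 (withdraw($50)): balance=$2450.00 total_interest=$0.00
After 3 (deposit($500)): balance=$2950.00 total_interest=$0.00
After 4 (withdraw($200)): balance=$2750.00 total_interest=$0.00
After 5 (month_end (apply 2% monthly interest)): balance=$2805.00 total_interest=$55.00
After 6 (deposit($500)): balance=$3305.00 total_interest=$55.00

Answer: 55.00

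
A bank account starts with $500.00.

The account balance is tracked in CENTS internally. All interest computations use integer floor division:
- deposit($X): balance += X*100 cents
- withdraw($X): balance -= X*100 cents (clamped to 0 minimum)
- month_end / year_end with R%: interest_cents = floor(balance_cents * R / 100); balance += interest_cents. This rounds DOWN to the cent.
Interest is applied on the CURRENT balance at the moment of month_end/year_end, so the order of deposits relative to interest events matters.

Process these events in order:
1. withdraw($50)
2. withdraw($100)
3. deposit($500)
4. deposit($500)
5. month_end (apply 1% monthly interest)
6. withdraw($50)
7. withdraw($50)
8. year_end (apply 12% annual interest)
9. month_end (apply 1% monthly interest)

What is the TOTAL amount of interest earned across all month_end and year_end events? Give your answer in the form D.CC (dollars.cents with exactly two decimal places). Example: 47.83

Answer: 179.27

Derivation:
After 1 (withdraw($50)): balance=$450.00 total_interest=$0.00
After 2 (withdraw($100)): balance=$350.00 total_interest=$0.00
After 3 (deposit($500)): balance=$850.00 total_interest=$0.00
After 4 (deposit($500)): balance=$1350.00 total_interest=$0.00
After 5 (month_end (apply 1% monthly interest)): balance=$1363.50 total_interest=$13.50
After 6 (withdraw($50)): balance=$1313.50 total_interest=$13.50
After 7 (withdraw($50)): balance=$1263.50 total_interest=$13.50
After 8 (year_end (apply 12% annual interest)): balance=$1415.12 total_interest=$165.12
After 9 (month_end (apply 1% monthly interest)): balance=$1429.27 total_interest=$179.27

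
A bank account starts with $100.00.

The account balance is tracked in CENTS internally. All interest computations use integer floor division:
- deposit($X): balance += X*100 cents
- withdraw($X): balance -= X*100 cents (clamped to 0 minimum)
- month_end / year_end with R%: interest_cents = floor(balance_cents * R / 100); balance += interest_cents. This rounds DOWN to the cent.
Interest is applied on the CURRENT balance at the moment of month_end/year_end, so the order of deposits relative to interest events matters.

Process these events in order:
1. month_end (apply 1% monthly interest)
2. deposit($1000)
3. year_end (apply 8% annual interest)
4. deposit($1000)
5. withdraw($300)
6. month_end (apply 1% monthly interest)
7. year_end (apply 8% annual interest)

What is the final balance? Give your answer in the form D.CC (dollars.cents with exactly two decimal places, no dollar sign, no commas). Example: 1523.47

After 1 (month_end (apply 1% monthly interest)): balance=$101.00 total_interest=$1.00
After 2 (deposit($1000)): balance=$1101.00 total_interest=$1.00
After 3 (year_end (apply 8% annual interest)): balance=$1189.08 total_interest=$89.08
After 4 (deposit($1000)): balance=$2189.08 total_interest=$89.08
After 5 (withdraw($300)): balance=$1889.08 total_interest=$89.08
After 6 (month_end (apply 1% monthly interest)): balance=$1907.97 total_interest=$107.97
After 7 (year_end (apply 8% annual interest)): balance=$2060.60 total_interest=$260.60

Answer: 2060.60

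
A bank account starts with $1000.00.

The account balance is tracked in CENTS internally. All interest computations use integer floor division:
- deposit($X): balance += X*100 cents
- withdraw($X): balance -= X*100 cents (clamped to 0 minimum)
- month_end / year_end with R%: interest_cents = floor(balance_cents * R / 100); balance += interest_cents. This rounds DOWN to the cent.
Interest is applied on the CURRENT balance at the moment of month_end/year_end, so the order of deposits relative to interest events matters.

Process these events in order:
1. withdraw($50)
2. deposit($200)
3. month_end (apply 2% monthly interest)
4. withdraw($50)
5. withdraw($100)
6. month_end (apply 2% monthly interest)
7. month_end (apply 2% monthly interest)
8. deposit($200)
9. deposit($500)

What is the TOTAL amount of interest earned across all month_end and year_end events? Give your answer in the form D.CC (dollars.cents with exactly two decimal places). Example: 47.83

Answer: 64.32

Derivation:
After 1 (withdraw($50)): balance=$950.00 total_interest=$0.00
After 2 (deposit($200)): balance=$1150.00 total_interest=$0.00
After 3 (month_end (apply 2% monthly interest)): balance=$1173.00 total_interest=$23.00
After 4 (withdraw($50)): balance=$1123.00 total_interest=$23.00
After 5 (withdraw($100)): balance=$1023.00 total_interest=$23.00
After 6 (month_end (apply 2% monthly interest)): balance=$1043.46 total_interest=$43.46
After 7 (month_end (apply 2% monthly interest)): balance=$1064.32 total_interest=$64.32
After 8 (deposit($200)): balance=$1264.32 total_interest=$64.32
After 9 (deposit($500)): balance=$1764.32 total_interest=$64.32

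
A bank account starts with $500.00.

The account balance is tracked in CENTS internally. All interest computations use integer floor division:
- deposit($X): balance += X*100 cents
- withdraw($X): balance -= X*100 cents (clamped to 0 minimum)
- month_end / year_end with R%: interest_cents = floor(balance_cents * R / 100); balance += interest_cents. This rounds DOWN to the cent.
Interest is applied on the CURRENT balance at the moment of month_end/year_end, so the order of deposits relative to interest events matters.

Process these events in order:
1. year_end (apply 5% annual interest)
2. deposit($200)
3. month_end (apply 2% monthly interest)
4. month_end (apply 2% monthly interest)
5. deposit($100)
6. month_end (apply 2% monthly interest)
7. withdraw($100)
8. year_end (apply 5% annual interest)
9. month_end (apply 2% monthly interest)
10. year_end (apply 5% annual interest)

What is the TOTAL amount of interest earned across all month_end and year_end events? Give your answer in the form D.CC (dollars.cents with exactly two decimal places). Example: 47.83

After 1 (year_end (apply 5% annual interest)): balance=$525.00 total_interest=$25.00
After 2 (deposit($200)): balance=$725.00 total_interest=$25.00
After 3 (month_end (apply 2% monthly interest)): balance=$739.50 total_interest=$39.50
After 4 (month_end (apply 2% monthly interest)): balance=$754.29 total_interest=$54.29
After 5 (deposit($100)): balance=$854.29 total_interest=$54.29
After 6 (month_end (apply 2% monthly interest)): balance=$871.37 total_interest=$71.37
After 7 (withdraw($100)): balance=$771.37 total_interest=$71.37
After 8 (year_end (apply 5% annual interest)): balance=$809.93 total_interest=$109.93
After 9 (month_end (apply 2% monthly interest)): balance=$826.12 total_interest=$126.12
After 10 (year_end (apply 5% annual interest)): balance=$867.42 total_interest=$167.42

Answer: 167.42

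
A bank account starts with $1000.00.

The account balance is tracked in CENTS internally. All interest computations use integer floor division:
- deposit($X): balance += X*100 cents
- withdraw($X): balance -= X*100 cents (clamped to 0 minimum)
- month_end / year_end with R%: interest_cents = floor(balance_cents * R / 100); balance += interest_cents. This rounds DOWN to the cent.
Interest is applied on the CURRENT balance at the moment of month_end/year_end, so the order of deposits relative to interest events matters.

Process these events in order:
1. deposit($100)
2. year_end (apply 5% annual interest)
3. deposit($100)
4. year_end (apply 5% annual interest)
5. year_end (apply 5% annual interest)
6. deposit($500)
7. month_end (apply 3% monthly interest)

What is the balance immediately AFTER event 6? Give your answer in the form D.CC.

After 1 (deposit($100)): balance=$1100.00 total_interest=$0.00
After 2 (year_end (apply 5% annual interest)): balance=$1155.00 total_interest=$55.00
After 3 (deposit($100)): balance=$1255.00 total_interest=$55.00
After 4 (year_end (apply 5% annual interest)): balance=$1317.75 total_interest=$117.75
After 5 (year_end (apply 5% annual interest)): balance=$1383.63 total_interest=$183.63
After 6 (deposit($500)): balance=$1883.63 total_interest=$183.63

Answer: 1883.63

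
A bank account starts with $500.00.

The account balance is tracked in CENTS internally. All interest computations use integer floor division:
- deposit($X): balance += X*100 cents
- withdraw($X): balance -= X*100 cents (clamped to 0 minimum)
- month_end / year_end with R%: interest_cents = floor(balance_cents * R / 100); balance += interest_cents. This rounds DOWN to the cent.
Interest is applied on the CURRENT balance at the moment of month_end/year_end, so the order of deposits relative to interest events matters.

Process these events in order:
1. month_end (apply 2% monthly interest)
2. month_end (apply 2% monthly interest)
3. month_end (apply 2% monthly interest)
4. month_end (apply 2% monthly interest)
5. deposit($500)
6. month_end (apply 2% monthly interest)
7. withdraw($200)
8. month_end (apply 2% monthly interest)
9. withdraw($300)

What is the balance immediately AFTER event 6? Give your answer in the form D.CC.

Answer: 1062.03

Derivation:
After 1 (month_end (apply 2% monthly interest)): balance=$510.00 total_interest=$10.00
After 2 (month_end (apply 2% monthly interest)): balance=$520.20 total_interest=$20.20
After 3 (month_end (apply 2% monthly interest)): balance=$530.60 total_interest=$30.60
After 4 (month_end (apply 2% monthly interest)): balance=$541.21 total_interest=$41.21
After 5 (deposit($500)): balance=$1041.21 total_interest=$41.21
After 6 (month_end (apply 2% monthly interest)): balance=$1062.03 total_interest=$62.03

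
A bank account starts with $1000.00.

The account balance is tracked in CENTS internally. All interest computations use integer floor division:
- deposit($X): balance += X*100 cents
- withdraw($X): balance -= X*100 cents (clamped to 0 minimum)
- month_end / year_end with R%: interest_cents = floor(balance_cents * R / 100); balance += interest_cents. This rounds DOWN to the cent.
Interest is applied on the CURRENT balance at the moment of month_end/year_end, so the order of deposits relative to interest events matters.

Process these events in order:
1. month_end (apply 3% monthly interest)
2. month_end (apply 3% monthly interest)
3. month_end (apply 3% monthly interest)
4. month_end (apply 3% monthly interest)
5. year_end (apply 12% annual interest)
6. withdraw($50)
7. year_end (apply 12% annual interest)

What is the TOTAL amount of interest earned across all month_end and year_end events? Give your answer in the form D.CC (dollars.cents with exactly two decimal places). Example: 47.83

Answer: 405.82

Derivation:
After 1 (month_end (apply 3% monthly interest)): balance=$1030.00 total_interest=$30.00
After 2 (month_end (apply 3% monthly interest)): balance=$1060.90 total_interest=$60.90
After 3 (month_end (apply 3% monthly interest)): balance=$1092.72 total_interest=$92.72
After 4 (month_end (apply 3% monthly interest)): balance=$1125.50 total_interest=$125.50
After 5 (year_end (apply 12% annual interest)): balance=$1260.56 total_interest=$260.56
After 6 (withdraw($50)): balance=$1210.56 total_interest=$260.56
After 7 (year_end (apply 12% annual interest)): balance=$1355.82 total_interest=$405.82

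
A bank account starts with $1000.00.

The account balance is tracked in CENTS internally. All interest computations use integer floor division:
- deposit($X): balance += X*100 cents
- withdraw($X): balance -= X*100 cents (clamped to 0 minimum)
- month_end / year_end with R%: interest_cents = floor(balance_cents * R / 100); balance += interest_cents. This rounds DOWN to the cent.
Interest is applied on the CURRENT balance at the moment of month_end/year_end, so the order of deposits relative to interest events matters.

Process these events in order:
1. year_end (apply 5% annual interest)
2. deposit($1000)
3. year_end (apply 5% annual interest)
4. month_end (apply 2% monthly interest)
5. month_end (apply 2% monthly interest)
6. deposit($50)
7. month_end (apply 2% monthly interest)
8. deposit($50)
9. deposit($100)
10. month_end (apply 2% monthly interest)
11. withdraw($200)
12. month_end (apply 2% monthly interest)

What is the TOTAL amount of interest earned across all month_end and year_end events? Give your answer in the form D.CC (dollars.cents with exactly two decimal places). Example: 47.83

After 1 (year_end (apply 5% annual interest)): balance=$1050.00 total_interest=$50.00
After 2 (deposit($1000)): balance=$2050.00 total_interest=$50.00
After 3 (year_end (apply 5% annual interest)): balance=$2152.50 total_interest=$152.50
After 4 (month_end (apply 2% monthly interest)): balance=$2195.55 total_interest=$195.55
After 5 (month_end (apply 2% monthly interest)): balance=$2239.46 total_interest=$239.46
After 6 (deposit($50)): balance=$2289.46 total_interest=$239.46
After 7 (month_end (apply 2% monthly interest)): balance=$2335.24 total_interest=$285.24
After 8 (deposit($50)): balance=$2385.24 total_interest=$285.24
After 9 (deposit($100)): balance=$2485.24 total_interest=$285.24
After 10 (month_end (apply 2% monthly interest)): balance=$2534.94 total_interest=$334.94
After 11 (withdraw($200)): balance=$2334.94 total_interest=$334.94
After 12 (month_end (apply 2% monthly interest)): balance=$2381.63 total_interest=$381.63

Answer: 381.63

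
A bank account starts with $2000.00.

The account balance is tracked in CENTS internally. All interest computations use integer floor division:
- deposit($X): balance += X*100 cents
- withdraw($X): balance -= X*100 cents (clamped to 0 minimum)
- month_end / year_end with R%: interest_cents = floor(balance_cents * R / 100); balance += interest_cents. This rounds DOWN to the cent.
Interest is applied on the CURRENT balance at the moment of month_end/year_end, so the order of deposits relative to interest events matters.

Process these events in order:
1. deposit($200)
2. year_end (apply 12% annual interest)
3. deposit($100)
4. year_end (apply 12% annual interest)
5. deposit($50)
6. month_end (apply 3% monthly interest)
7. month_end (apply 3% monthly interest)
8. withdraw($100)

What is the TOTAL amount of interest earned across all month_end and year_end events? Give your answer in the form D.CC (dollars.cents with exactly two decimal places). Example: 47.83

After 1 (deposit($200)): balance=$2200.00 total_interest=$0.00
After 2 (year_end (apply 12% annual interest)): balance=$2464.00 total_interest=$264.00
After 3 (deposit($100)): balance=$2564.00 total_interest=$264.00
After 4 (year_end (apply 12% annual interest)): balance=$2871.68 total_interest=$571.68
After 5 (deposit($50)): balance=$2921.68 total_interest=$571.68
After 6 (month_end (apply 3% monthly interest)): balance=$3009.33 total_interest=$659.33
After 7 (month_end (apply 3% monthly interest)): balance=$3099.60 total_interest=$749.60
After 8 (withdraw($100)): balance=$2999.60 total_interest=$749.60

Answer: 749.60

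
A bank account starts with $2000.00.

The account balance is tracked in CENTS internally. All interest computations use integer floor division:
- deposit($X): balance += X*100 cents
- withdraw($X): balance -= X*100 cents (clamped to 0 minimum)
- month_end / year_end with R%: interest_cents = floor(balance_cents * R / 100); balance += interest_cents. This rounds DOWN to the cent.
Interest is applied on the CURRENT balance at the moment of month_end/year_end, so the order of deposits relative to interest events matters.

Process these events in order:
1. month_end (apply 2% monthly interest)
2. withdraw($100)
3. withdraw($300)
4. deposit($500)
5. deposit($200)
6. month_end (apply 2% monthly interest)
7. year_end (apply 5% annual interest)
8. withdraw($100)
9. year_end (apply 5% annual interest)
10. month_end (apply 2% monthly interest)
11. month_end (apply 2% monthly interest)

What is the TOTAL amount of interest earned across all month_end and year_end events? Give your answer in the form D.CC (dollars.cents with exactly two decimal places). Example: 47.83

After 1 (month_end (apply 2% monthly interest)): balance=$2040.00 total_interest=$40.00
After 2 (withdraw($100)): balance=$1940.00 total_interest=$40.00
After 3 (withdraw($300)): balance=$1640.00 total_interest=$40.00
After 4 (deposit($500)): balance=$2140.00 total_interest=$40.00
After 5 (deposit($200)): balance=$2340.00 total_interest=$40.00
After 6 (month_end (apply 2% monthly interest)): balance=$2386.80 total_interest=$86.80
After 7 (year_end (apply 5% annual interest)): balance=$2506.14 total_interest=$206.14
After 8 (withdraw($100)): balance=$2406.14 total_interest=$206.14
After 9 (year_end (apply 5% annual interest)): balance=$2526.44 total_interest=$326.44
After 10 (month_end (apply 2% monthly interest)): balance=$2576.96 total_interest=$376.96
After 11 (month_end (apply 2% monthly interest)): balance=$2628.49 total_interest=$428.49

Answer: 428.49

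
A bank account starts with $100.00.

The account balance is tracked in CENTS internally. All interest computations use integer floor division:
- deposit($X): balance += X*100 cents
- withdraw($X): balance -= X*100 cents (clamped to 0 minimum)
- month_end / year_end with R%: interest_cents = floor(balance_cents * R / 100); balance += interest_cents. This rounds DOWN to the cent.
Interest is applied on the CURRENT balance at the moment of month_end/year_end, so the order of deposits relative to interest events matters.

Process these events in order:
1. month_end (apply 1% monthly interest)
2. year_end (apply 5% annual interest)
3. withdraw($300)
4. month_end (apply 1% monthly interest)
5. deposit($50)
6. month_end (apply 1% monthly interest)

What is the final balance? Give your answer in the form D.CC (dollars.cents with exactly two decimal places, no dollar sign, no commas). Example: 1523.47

Answer: 50.50

Derivation:
After 1 (month_end (apply 1% monthly interest)): balance=$101.00 total_interest=$1.00
After 2 (year_end (apply 5% annual interest)): balance=$106.05 total_interest=$6.05
After 3 (withdraw($300)): balance=$0.00 total_interest=$6.05
After 4 (month_end (apply 1% monthly interest)): balance=$0.00 total_interest=$6.05
After 5 (deposit($50)): balance=$50.00 total_interest=$6.05
After 6 (month_end (apply 1% monthly interest)): balance=$50.50 total_interest=$6.55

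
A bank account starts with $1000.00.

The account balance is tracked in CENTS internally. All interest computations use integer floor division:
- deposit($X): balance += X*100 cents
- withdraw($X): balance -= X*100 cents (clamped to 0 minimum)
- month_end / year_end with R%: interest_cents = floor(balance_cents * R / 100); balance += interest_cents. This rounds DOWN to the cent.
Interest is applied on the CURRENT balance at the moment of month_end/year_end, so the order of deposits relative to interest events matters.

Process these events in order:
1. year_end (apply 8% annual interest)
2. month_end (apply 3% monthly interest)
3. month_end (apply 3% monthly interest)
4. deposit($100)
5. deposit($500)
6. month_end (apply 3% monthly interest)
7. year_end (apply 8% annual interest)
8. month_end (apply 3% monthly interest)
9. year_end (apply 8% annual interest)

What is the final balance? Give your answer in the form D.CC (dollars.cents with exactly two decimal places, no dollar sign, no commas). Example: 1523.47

After 1 (year_end (apply 8% annual interest)): balance=$1080.00 total_interest=$80.00
After 2 (month_end (apply 3% monthly interest)): balance=$1112.40 total_interest=$112.40
After 3 (month_end (apply 3% monthly interest)): balance=$1145.77 total_interest=$145.77
After 4 (deposit($100)): balance=$1245.77 total_interest=$145.77
After 5 (deposit($500)): balance=$1745.77 total_interest=$145.77
After 6 (month_end (apply 3% monthly interest)): balance=$1798.14 total_interest=$198.14
After 7 (year_end (apply 8% annual interest)): balance=$1941.99 total_interest=$341.99
After 8 (month_end (apply 3% monthly interest)): balance=$2000.24 total_interest=$400.24
After 9 (year_end (apply 8% annual interest)): balance=$2160.25 total_interest=$560.25

Answer: 2160.25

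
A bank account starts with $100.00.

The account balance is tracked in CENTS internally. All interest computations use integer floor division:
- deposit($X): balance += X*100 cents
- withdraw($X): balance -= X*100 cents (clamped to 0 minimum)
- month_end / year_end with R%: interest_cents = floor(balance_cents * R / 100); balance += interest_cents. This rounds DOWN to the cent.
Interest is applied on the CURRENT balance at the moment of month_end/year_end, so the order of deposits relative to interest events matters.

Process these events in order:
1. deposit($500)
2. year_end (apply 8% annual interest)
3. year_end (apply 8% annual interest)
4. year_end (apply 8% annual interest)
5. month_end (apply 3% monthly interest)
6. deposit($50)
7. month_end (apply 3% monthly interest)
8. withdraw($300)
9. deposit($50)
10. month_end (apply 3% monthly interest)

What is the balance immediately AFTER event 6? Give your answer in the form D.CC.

Answer: 828.49

Derivation:
After 1 (deposit($500)): balance=$600.00 total_interest=$0.00
After 2 (year_end (apply 8% annual interest)): balance=$648.00 total_interest=$48.00
After 3 (year_end (apply 8% annual interest)): balance=$699.84 total_interest=$99.84
After 4 (year_end (apply 8% annual interest)): balance=$755.82 total_interest=$155.82
After 5 (month_end (apply 3% monthly interest)): balance=$778.49 total_interest=$178.49
After 6 (deposit($50)): balance=$828.49 total_interest=$178.49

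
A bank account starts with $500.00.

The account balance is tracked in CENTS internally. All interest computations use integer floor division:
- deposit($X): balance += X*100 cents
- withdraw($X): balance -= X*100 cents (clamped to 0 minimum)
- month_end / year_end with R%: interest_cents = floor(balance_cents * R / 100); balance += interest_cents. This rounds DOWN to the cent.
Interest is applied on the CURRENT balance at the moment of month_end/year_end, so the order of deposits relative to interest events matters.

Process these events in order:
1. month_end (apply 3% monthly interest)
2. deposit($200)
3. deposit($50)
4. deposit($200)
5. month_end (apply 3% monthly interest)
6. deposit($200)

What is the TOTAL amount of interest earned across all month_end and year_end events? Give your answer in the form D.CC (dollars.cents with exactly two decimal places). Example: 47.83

Answer: 43.95

Derivation:
After 1 (month_end (apply 3% monthly interest)): balance=$515.00 total_interest=$15.00
After 2 (deposit($200)): balance=$715.00 total_interest=$15.00
After 3 (deposit($50)): balance=$765.00 total_interest=$15.00
After 4 (deposit($200)): balance=$965.00 total_interest=$15.00
After 5 (month_end (apply 3% monthly interest)): balance=$993.95 total_interest=$43.95
After 6 (deposit($200)): balance=$1193.95 total_interest=$43.95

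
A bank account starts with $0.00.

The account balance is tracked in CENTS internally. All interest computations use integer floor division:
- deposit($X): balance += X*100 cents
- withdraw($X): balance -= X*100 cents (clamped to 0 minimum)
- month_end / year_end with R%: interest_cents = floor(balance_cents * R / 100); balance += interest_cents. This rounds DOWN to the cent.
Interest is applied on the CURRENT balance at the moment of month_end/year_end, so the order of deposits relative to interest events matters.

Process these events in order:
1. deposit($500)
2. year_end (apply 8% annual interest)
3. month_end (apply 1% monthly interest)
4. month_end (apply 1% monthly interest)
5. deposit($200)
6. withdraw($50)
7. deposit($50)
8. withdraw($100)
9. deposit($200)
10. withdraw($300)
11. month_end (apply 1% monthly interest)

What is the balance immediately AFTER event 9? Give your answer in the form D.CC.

Answer: 850.85

Derivation:
After 1 (deposit($500)): balance=$500.00 total_interest=$0.00
After 2 (year_end (apply 8% annual interest)): balance=$540.00 total_interest=$40.00
After 3 (month_end (apply 1% monthly interest)): balance=$545.40 total_interest=$45.40
After 4 (month_end (apply 1% monthly interest)): balance=$550.85 total_interest=$50.85
After 5 (deposit($200)): balance=$750.85 total_interest=$50.85
After 6 (withdraw($50)): balance=$700.85 total_interest=$50.85
After 7 (deposit($50)): balance=$750.85 total_interest=$50.85
After 8 (withdraw($100)): balance=$650.85 total_interest=$50.85
After 9 (deposit($200)): balance=$850.85 total_interest=$50.85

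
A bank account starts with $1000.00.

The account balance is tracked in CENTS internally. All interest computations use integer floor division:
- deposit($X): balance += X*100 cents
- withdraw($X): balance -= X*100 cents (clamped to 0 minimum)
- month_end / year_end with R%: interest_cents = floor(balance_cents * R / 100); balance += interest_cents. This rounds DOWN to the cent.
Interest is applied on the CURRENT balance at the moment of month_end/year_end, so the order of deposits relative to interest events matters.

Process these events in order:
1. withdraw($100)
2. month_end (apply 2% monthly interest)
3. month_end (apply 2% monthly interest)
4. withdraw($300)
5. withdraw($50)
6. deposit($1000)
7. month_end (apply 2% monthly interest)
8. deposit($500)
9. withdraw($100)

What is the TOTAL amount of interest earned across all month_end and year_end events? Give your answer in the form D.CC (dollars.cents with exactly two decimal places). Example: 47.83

Answer: 68.08

Derivation:
After 1 (withdraw($100)): balance=$900.00 total_interest=$0.00
After 2 (month_end (apply 2% monthly interest)): balance=$918.00 total_interest=$18.00
After 3 (month_end (apply 2% monthly interest)): balance=$936.36 total_interest=$36.36
After 4 (withdraw($300)): balance=$636.36 total_interest=$36.36
After 5 (withdraw($50)): balance=$586.36 total_interest=$36.36
After 6 (deposit($1000)): balance=$1586.36 total_interest=$36.36
After 7 (month_end (apply 2% monthly interest)): balance=$1618.08 total_interest=$68.08
After 8 (deposit($500)): balance=$2118.08 total_interest=$68.08
After 9 (withdraw($100)): balance=$2018.08 total_interest=$68.08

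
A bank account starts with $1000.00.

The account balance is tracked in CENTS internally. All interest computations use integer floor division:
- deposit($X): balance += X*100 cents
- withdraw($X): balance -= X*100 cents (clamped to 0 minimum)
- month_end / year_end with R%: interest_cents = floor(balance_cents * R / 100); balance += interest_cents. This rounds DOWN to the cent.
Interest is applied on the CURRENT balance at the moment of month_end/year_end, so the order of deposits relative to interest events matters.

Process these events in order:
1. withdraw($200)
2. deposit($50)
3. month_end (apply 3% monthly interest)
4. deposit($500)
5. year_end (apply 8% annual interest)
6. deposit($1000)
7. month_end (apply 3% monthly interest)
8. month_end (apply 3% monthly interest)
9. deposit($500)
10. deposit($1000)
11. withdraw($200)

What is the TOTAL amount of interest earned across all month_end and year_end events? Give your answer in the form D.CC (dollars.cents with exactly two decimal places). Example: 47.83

Answer: 286.90

Derivation:
After 1 (withdraw($200)): balance=$800.00 total_interest=$0.00
After 2 (deposit($50)): balance=$850.00 total_interest=$0.00
After 3 (month_end (apply 3% monthly interest)): balance=$875.50 total_interest=$25.50
After 4 (deposit($500)): balance=$1375.50 total_interest=$25.50
After 5 (year_end (apply 8% annual interest)): balance=$1485.54 total_interest=$135.54
After 6 (deposit($1000)): balance=$2485.54 total_interest=$135.54
After 7 (month_end (apply 3% monthly interest)): balance=$2560.10 total_interest=$210.10
After 8 (month_end (apply 3% monthly interest)): balance=$2636.90 total_interest=$286.90
After 9 (deposit($500)): balance=$3136.90 total_interest=$286.90
After 10 (deposit($1000)): balance=$4136.90 total_interest=$286.90
After 11 (withdraw($200)): balance=$3936.90 total_interest=$286.90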